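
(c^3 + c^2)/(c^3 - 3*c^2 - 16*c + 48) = c^2*(c + 1)/(c^3 - 3*c^2 - 16*c + 48)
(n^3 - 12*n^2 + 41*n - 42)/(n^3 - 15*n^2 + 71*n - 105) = (n - 2)/(n - 5)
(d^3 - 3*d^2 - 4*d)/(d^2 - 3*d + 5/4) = 4*d*(d^2 - 3*d - 4)/(4*d^2 - 12*d + 5)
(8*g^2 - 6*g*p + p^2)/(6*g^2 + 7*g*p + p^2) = (8*g^2 - 6*g*p + p^2)/(6*g^2 + 7*g*p + p^2)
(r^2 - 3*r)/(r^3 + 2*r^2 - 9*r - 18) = r/(r^2 + 5*r + 6)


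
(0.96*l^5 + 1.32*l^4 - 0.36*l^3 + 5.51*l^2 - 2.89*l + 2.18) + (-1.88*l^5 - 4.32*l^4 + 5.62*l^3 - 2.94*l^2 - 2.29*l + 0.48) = -0.92*l^5 - 3.0*l^4 + 5.26*l^3 + 2.57*l^2 - 5.18*l + 2.66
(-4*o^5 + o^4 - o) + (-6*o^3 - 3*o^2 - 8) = -4*o^5 + o^4 - 6*o^3 - 3*o^2 - o - 8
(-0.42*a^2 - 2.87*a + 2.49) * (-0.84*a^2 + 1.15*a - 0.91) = 0.3528*a^4 + 1.9278*a^3 - 5.0099*a^2 + 5.4752*a - 2.2659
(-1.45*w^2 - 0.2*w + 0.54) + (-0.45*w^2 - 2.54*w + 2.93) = -1.9*w^2 - 2.74*w + 3.47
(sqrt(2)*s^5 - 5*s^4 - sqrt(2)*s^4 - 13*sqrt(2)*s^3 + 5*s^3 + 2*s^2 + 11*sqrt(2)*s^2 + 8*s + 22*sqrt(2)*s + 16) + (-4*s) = sqrt(2)*s^5 - 5*s^4 - sqrt(2)*s^4 - 13*sqrt(2)*s^3 + 5*s^3 + 2*s^2 + 11*sqrt(2)*s^2 + 4*s + 22*sqrt(2)*s + 16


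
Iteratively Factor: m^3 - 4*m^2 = (m - 4)*(m^2) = m*(m - 4)*(m)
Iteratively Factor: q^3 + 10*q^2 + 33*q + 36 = (q + 4)*(q^2 + 6*q + 9) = (q + 3)*(q + 4)*(q + 3)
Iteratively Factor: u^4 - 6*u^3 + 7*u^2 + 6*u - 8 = (u - 1)*(u^3 - 5*u^2 + 2*u + 8) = (u - 4)*(u - 1)*(u^2 - u - 2) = (u - 4)*(u - 2)*(u - 1)*(u + 1)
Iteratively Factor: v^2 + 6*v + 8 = (v + 4)*(v + 2)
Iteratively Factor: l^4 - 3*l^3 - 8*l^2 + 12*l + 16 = (l - 4)*(l^3 + l^2 - 4*l - 4) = (l - 4)*(l + 2)*(l^2 - l - 2) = (l - 4)*(l + 1)*(l + 2)*(l - 2)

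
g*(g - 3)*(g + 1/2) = g^3 - 5*g^2/2 - 3*g/2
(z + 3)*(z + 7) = z^2 + 10*z + 21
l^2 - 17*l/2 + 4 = (l - 8)*(l - 1/2)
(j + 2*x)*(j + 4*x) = j^2 + 6*j*x + 8*x^2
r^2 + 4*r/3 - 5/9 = (r - 1/3)*(r + 5/3)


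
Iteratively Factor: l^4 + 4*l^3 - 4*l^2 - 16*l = (l - 2)*(l^3 + 6*l^2 + 8*l) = l*(l - 2)*(l^2 + 6*l + 8) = l*(l - 2)*(l + 4)*(l + 2)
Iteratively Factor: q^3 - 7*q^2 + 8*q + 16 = (q - 4)*(q^2 - 3*q - 4) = (q - 4)^2*(q + 1)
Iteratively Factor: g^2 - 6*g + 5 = (g - 1)*(g - 5)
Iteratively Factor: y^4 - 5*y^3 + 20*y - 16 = (y + 2)*(y^3 - 7*y^2 + 14*y - 8) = (y - 2)*(y + 2)*(y^2 - 5*y + 4) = (y - 2)*(y - 1)*(y + 2)*(y - 4)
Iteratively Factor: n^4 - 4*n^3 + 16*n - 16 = (n - 2)*(n^3 - 2*n^2 - 4*n + 8) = (n - 2)*(n + 2)*(n^2 - 4*n + 4) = (n - 2)^2*(n + 2)*(n - 2)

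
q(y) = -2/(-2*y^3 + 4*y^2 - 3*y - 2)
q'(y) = -2*(6*y^2 - 8*y + 3)/(-2*y^3 + 4*y^2 - 3*y - 2)^2 = 2*(-6*y^2 + 8*y - 3)/(2*y^3 - 4*y^2 + 3*y + 2)^2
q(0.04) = 0.95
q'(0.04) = -1.20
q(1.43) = 0.51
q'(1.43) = -0.49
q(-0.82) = -0.47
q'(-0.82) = -1.50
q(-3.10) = -0.02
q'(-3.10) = -0.02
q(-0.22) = 1.78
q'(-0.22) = -7.98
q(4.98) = 0.01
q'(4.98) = -0.01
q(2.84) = 0.08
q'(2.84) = -0.10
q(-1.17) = -0.20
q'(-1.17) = -0.40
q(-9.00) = 0.00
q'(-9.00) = 0.00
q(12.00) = 0.00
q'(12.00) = 0.00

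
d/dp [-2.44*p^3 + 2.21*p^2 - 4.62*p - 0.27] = -7.32*p^2 + 4.42*p - 4.62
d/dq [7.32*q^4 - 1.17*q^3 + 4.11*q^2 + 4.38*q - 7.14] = 29.28*q^3 - 3.51*q^2 + 8.22*q + 4.38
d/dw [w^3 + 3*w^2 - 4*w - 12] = 3*w^2 + 6*w - 4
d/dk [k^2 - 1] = 2*k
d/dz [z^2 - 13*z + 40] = 2*z - 13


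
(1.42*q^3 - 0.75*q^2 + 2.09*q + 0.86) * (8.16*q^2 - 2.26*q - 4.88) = 11.5872*q^5 - 9.3292*q^4 + 11.8198*q^3 + 5.9542*q^2 - 12.1428*q - 4.1968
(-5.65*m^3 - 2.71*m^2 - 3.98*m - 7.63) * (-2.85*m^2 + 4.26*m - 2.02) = 16.1025*m^5 - 16.3455*m^4 + 11.2114*m^3 + 10.2649*m^2 - 24.4642*m + 15.4126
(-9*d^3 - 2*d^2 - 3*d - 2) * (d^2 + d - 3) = -9*d^5 - 11*d^4 + 22*d^3 + d^2 + 7*d + 6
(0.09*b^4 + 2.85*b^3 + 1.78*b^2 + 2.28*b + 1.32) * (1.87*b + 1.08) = 0.1683*b^5 + 5.4267*b^4 + 6.4066*b^3 + 6.186*b^2 + 4.9308*b + 1.4256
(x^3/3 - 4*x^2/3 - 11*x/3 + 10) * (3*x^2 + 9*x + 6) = x^5 - x^4 - 21*x^3 - 11*x^2 + 68*x + 60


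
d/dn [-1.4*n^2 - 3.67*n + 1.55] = -2.8*n - 3.67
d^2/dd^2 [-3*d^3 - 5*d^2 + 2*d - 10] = -18*d - 10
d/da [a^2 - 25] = 2*a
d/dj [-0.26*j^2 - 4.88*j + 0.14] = -0.52*j - 4.88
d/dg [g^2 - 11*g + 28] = 2*g - 11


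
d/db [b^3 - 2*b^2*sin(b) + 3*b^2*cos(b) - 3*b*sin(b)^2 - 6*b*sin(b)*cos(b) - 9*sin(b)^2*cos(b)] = -3*b^2*sin(b) - 2*b^2*cos(b) + 3*b^2 - 4*b*sin(b) - 3*b*sin(2*b) + 6*b*cos(b) - 6*b*cos(2*b) + 9*sin(b)/4 - 3*sin(2*b) - 27*sin(3*b)/4 + 3*cos(2*b)/2 - 3/2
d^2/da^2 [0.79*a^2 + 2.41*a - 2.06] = 1.58000000000000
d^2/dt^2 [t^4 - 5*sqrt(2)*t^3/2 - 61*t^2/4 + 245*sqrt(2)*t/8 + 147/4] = 12*t^2 - 15*sqrt(2)*t - 61/2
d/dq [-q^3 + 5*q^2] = q*(10 - 3*q)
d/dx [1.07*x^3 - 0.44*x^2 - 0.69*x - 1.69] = 3.21*x^2 - 0.88*x - 0.69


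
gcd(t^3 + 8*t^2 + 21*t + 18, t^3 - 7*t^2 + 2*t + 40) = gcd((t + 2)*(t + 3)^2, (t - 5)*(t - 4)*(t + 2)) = t + 2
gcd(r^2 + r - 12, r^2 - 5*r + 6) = r - 3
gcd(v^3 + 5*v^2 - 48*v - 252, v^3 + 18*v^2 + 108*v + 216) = v^2 + 12*v + 36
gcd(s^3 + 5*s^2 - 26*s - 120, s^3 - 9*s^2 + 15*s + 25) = s - 5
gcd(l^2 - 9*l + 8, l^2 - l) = l - 1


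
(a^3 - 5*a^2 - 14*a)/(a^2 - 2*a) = (a^2 - 5*a - 14)/(a - 2)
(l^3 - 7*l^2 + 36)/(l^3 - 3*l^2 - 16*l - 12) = (l - 3)/(l + 1)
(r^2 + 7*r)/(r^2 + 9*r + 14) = r/(r + 2)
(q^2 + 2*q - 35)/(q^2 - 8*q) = (q^2 + 2*q - 35)/(q*(q - 8))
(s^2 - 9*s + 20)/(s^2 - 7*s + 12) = (s - 5)/(s - 3)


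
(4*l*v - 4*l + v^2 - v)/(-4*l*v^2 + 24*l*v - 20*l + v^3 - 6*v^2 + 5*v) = (4*l + v)/(-4*l*v + 20*l + v^2 - 5*v)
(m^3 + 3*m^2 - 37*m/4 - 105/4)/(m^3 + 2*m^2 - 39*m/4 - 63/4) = (2*m + 5)/(2*m + 3)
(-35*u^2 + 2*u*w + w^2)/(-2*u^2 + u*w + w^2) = (-35*u^2 + 2*u*w + w^2)/(-2*u^2 + u*w + w^2)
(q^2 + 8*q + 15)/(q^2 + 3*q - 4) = (q^2 + 8*q + 15)/(q^2 + 3*q - 4)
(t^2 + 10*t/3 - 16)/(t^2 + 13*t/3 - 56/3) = (t + 6)/(t + 7)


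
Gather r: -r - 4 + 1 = -r - 3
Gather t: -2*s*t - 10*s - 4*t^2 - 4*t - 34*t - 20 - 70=-10*s - 4*t^2 + t*(-2*s - 38) - 90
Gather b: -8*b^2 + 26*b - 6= -8*b^2 + 26*b - 6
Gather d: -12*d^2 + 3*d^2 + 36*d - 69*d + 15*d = -9*d^2 - 18*d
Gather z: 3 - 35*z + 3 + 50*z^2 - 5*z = 50*z^2 - 40*z + 6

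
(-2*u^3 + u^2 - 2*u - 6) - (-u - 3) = -2*u^3 + u^2 - u - 3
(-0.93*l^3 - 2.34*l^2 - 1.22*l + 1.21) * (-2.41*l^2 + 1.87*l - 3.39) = 2.2413*l^5 + 3.9003*l^4 + 1.7171*l^3 + 2.7351*l^2 + 6.3985*l - 4.1019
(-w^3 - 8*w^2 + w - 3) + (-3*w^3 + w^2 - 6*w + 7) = -4*w^3 - 7*w^2 - 5*w + 4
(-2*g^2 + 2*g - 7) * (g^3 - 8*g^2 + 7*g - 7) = -2*g^5 + 18*g^4 - 37*g^3 + 84*g^2 - 63*g + 49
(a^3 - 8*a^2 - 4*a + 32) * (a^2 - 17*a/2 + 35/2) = a^5 - 33*a^4/2 + 163*a^3/2 - 74*a^2 - 342*a + 560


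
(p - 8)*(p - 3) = p^2 - 11*p + 24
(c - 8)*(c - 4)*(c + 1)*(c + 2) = c^4 - 9*c^3 - 2*c^2 + 72*c + 64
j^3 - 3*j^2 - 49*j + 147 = (j - 7)*(j - 3)*(j + 7)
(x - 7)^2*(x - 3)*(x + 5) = x^4 - 12*x^3 + 6*x^2 + 308*x - 735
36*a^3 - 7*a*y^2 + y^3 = (-6*a + y)*(-3*a + y)*(2*a + y)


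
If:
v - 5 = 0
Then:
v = 5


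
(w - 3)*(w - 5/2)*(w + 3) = w^3 - 5*w^2/2 - 9*w + 45/2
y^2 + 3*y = y*(y + 3)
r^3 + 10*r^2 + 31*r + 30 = (r + 2)*(r + 3)*(r + 5)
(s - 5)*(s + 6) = s^2 + s - 30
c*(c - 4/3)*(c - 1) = c^3 - 7*c^2/3 + 4*c/3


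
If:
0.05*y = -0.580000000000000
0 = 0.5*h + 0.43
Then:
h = -0.86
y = -11.60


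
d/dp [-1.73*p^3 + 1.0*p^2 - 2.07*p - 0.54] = -5.19*p^2 + 2.0*p - 2.07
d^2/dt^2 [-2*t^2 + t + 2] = -4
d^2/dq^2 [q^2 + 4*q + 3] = 2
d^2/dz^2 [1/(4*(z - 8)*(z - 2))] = ((z - 8)^2 + (z - 8)*(z - 2) + (z - 2)^2)/(2*(z - 8)^3*(z - 2)^3)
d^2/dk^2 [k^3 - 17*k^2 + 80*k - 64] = 6*k - 34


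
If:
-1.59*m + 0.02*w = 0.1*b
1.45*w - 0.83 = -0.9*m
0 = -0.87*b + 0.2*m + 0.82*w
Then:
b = 0.55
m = -0.03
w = 0.59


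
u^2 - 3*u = u*(u - 3)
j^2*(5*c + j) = 5*c*j^2 + j^3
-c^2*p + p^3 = p*(-c + p)*(c + p)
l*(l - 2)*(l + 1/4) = l^3 - 7*l^2/4 - l/2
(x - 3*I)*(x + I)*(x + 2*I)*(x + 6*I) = x^4 + 6*I*x^3 + 7*x^2 + 48*I*x - 36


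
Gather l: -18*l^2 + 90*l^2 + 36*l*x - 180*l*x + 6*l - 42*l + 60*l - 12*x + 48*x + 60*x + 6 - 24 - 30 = 72*l^2 + l*(24 - 144*x) + 96*x - 48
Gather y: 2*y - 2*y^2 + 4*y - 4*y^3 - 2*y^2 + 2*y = -4*y^3 - 4*y^2 + 8*y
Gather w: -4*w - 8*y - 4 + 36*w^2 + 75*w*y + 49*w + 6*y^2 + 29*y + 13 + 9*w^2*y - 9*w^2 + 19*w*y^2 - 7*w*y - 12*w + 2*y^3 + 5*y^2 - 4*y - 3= w^2*(9*y + 27) + w*(19*y^2 + 68*y + 33) + 2*y^3 + 11*y^2 + 17*y + 6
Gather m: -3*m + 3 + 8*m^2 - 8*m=8*m^2 - 11*m + 3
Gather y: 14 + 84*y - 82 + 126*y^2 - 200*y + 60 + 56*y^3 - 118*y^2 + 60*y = 56*y^3 + 8*y^2 - 56*y - 8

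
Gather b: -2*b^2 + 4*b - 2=-2*b^2 + 4*b - 2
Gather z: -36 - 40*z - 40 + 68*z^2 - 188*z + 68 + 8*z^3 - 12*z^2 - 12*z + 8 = 8*z^3 + 56*z^2 - 240*z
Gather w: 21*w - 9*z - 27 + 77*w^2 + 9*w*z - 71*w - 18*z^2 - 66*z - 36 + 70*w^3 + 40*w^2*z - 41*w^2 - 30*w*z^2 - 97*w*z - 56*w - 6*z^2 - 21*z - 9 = 70*w^3 + w^2*(40*z + 36) + w*(-30*z^2 - 88*z - 106) - 24*z^2 - 96*z - 72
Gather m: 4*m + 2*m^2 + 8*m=2*m^2 + 12*m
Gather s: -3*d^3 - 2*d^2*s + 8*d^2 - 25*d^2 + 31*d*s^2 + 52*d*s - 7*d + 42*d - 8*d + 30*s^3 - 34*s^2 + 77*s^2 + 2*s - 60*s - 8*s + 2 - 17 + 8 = -3*d^3 - 17*d^2 + 27*d + 30*s^3 + s^2*(31*d + 43) + s*(-2*d^2 + 52*d - 66) - 7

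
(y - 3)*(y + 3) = y^2 - 9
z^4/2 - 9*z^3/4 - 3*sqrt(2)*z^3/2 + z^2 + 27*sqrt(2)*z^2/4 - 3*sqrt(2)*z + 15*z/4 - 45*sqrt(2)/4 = (z/2 + 1/2)*(z - 3)*(z - 5/2)*(z - 3*sqrt(2))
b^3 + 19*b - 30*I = (b - 3*I)*(b - 2*I)*(b + 5*I)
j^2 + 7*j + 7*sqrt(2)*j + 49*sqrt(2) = (j + 7)*(j + 7*sqrt(2))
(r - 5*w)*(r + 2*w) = r^2 - 3*r*w - 10*w^2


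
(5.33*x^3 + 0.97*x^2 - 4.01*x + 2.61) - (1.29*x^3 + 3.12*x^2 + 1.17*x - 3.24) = 4.04*x^3 - 2.15*x^2 - 5.18*x + 5.85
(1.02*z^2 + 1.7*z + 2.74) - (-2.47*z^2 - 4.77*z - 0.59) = 3.49*z^2 + 6.47*z + 3.33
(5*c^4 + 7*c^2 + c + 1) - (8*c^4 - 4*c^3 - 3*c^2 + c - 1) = -3*c^4 + 4*c^3 + 10*c^2 + 2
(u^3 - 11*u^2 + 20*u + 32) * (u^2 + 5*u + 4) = u^5 - 6*u^4 - 31*u^3 + 88*u^2 + 240*u + 128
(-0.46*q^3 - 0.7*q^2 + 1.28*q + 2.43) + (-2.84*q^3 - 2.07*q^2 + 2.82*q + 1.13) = -3.3*q^3 - 2.77*q^2 + 4.1*q + 3.56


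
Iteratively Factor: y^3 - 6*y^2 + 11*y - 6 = (y - 2)*(y^2 - 4*y + 3) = (y - 3)*(y - 2)*(y - 1)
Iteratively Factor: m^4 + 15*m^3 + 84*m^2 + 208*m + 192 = (m + 4)*(m^3 + 11*m^2 + 40*m + 48) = (m + 3)*(m + 4)*(m^2 + 8*m + 16) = (m + 3)*(m + 4)^2*(m + 4)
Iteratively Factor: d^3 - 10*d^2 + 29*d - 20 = (d - 4)*(d^2 - 6*d + 5) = (d - 5)*(d - 4)*(d - 1)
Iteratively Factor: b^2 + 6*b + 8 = (b + 2)*(b + 4)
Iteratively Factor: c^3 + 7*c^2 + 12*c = (c)*(c^2 + 7*c + 12) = c*(c + 3)*(c + 4)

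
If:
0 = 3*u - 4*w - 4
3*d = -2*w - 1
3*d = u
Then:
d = 2/15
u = 2/5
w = -7/10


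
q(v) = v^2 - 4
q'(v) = 2*v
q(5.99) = 31.88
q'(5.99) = 11.98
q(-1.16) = -2.65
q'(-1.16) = -2.32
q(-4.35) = 14.92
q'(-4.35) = -8.70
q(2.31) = 1.34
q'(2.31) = 4.62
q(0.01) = -4.00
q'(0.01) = 0.02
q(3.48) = 8.11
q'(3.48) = 6.96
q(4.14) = 13.14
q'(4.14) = 8.28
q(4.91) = 20.11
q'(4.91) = 9.82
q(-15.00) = 221.00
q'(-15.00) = -30.00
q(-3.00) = 5.00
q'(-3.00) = -6.00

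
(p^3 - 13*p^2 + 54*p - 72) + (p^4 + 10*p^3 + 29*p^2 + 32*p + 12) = p^4 + 11*p^3 + 16*p^2 + 86*p - 60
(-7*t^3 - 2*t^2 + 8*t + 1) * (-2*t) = 14*t^4 + 4*t^3 - 16*t^2 - 2*t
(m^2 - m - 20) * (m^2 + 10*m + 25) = m^4 + 9*m^3 - 5*m^2 - 225*m - 500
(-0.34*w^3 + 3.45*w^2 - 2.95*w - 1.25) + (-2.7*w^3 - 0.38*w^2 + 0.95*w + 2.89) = -3.04*w^3 + 3.07*w^2 - 2.0*w + 1.64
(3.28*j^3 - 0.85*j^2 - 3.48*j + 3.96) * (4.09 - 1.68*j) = -5.5104*j^4 + 14.8432*j^3 + 2.3699*j^2 - 20.886*j + 16.1964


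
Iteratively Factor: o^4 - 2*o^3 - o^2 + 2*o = (o)*(o^3 - 2*o^2 - o + 2) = o*(o - 1)*(o^2 - o - 2) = o*(o - 1)*(o + 1)*(o - 2)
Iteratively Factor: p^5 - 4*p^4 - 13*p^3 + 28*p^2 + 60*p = (p - 5)*(p^4 + p^3 - 8*p^2 - 12*p) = (p - 5)*(p - 3)*(p^3 + 4*p^2 + 4*p) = (p - 5)*(p - 3)*(p + 2)*(p^2 + 2*p) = (p - 5)*(p - 3)*(p + 2)^2*(p)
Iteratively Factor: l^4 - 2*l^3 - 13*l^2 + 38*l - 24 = (l - 3)*(l^3 + l^2 - 10*l + 8) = (l - 3)*(l - 2)*(l^2 + 3*l - 4) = (l - 3)*(l - 2)*(l + 4)*(l - 1)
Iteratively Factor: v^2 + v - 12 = (v + 4)*(v - 3)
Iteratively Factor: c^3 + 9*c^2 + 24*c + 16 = (c + 4)*(c^2 + 5*c + 4) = (c + 4)^2*(c + 1)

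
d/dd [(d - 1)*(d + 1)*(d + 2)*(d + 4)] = 4*d^3 + 18*d^2 + 14*d - 6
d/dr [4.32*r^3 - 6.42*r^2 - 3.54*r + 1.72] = 12.96*r^2 - 12.84*r - 3.54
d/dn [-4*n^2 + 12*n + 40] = 12 - 8*n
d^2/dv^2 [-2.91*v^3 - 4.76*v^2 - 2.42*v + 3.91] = -17.46*v - 9.52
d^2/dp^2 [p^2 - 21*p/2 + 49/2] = 2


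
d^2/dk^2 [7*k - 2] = 0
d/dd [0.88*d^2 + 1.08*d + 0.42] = 1.76*d + 1.08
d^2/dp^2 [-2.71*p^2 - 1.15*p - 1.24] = -5.42000000000000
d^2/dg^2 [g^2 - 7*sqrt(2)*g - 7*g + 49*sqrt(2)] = 2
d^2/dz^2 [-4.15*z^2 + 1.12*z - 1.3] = -8.30000000000000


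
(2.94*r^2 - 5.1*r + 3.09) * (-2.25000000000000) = -6.615*r^2 + 11.475*r - 6.9525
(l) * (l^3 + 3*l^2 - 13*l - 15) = l^4 + 3*l^3 - 13*l^2 - 15*l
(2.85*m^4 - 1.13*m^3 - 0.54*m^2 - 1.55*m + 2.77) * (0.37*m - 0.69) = 1.0545*m^5 - 2.3846*m^4 + 0.5799*m^3 - 0.2009*m^2 + 2.0944*m - 1.9113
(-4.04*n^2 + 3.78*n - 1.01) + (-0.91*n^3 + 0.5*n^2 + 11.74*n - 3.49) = -0.91*n^3 - 3.54*n^2 + 15.52*n - 4.5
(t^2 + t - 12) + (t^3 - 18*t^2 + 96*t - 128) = t^3 - 17*t^2 + 97*t - 140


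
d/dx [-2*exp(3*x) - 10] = -6*exp(3*x)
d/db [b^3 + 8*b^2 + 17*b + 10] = 3*b^2 + 16*b + 17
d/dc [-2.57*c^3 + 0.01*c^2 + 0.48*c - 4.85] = -7.71*c^2 + 0.02*c + 0.48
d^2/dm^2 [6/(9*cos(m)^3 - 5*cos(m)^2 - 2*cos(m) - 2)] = 6*((19*cos(m) - 40*cos(2*m) + 81*cos(3*m))*(-9*cos(m)^3 + 5*cos(m)^2 + 2*cos(m) + 2)/4 - 2*(-27*cos(m)^2 + 10*cos(m) + 2)^2*sin(m)^2)/(-9*cos(m)^3 + 5*cos(m)^2 + 2*cos(m) + 2)^3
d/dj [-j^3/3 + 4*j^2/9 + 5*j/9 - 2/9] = -j^2 + 8*j/9 + 5/9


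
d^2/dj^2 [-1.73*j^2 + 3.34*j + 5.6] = -3.46000000000000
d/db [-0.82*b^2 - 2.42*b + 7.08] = -1.64*b - 2.42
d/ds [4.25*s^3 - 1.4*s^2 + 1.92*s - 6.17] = 12.75*s^2 - 2.8*s + 1.92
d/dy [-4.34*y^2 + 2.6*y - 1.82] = 2.6 - 8.68*y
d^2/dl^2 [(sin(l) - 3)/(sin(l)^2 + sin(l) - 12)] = (4*sin(l) + cos(l)^2 + 1)/(sin(l) + 4)^3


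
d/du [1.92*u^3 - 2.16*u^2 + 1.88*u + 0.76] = 5.76*u^2 - 4.32*u + 1.88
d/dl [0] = 0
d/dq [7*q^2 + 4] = 14*q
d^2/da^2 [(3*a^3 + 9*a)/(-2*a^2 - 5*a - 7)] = 6*(-23*a^3 - 105*a^2 - 21*a + 105)/(8*a^6 + 60*a^5 + 234*a^4 + 545*a^3 + 819*a^2 + 735*a + 343)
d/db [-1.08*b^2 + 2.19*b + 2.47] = 2.19 - 2.16*b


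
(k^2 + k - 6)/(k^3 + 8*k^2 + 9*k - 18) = (k - 2)/(k^2 + 5*k - 6)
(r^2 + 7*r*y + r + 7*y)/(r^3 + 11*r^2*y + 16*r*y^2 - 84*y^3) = (-r - 1)/(-r^2 - 4*r*y + 12*y^2)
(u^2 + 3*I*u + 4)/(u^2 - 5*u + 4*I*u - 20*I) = (u - I)/(u - 5)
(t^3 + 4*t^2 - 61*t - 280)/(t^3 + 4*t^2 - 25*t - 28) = (t^2 - 3*t - 40)/(t^2 - 3*t - 4)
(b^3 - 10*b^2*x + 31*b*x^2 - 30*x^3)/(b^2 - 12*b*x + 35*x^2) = (-b^2 + 5*b*x - 6*x^2)/(-b + 7*x)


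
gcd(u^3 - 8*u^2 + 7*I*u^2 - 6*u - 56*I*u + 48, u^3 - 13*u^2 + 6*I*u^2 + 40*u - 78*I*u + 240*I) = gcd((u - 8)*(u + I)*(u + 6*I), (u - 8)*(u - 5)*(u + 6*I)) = u^2 + u*(-8 + 6*I) - 48*I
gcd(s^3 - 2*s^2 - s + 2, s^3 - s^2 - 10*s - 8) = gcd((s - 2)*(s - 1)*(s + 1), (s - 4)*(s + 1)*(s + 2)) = s + 1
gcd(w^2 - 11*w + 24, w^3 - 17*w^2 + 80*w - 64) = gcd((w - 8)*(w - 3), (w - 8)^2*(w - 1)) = w - 8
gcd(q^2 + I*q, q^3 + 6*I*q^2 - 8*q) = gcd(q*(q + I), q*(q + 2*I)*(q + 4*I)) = q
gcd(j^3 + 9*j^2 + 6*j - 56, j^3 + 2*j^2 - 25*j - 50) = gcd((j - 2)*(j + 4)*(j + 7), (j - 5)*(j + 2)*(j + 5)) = 1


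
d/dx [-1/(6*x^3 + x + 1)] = (18*x^2 + 1)/(6*x^3 + x + 1)^2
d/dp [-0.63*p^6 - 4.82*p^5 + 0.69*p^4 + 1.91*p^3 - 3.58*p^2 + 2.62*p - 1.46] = -3.78*p^5 - 24.1*p^4 + 2.76*p^3 + 5.73*p^2 - 7.16*p + 2.62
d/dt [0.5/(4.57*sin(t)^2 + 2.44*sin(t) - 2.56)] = -(4.57*sin(t) + 1.22)*cos(t)/(4.57*sin(t)^2 + 2.44*sin(t) - 2.56)^2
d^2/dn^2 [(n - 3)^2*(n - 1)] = 6*n - 14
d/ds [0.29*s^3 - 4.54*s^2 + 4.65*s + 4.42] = 0.87*s^2 - 9.08*s + 4.65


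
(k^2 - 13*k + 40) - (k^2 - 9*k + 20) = 20 - 4*k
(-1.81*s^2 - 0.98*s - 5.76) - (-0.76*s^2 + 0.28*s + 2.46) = -1.05*s^2 - 1.26*s - 8.22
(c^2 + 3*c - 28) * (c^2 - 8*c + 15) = c^4 - 5*c^3 - 37*c^2 + 269*c - 420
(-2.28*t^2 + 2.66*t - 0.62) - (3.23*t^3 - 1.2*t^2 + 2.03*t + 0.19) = -3.23*t^3 - 1.08*t^2 + 0.63*t - 0.81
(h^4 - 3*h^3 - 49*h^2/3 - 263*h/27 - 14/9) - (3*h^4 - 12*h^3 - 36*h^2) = -2*h^4 + 9*h^3 + 59*h^2/3 - 263*h/27 - 14/9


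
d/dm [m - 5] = 1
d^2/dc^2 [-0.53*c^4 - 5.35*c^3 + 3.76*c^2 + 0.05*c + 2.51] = -6.36*c^2 - 32.1*c + 7.52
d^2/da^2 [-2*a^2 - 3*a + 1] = -4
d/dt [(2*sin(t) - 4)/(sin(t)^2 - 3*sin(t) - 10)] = 2*(4*sin(t) + cos(t)^2 - 17)*cos(t)/((sin(t) - 5)^2*(sin(t) + 2)^2)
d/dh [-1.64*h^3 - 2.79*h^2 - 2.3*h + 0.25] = -4.92*h^2 - 5.58*h - 2.3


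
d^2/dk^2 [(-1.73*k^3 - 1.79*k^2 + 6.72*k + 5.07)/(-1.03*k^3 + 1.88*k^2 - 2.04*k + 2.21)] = (-7.105427357601e-15*k^7 + 10.497966*k^6 - 64.585944*k^5 + 38.219592*k^4 + 208.616182*k^3 - 446.415528*k^2 + 265.640232*k - 43.17677)/(1.092727*k^9 - 5.983476*k^8 + 17.414004*k^7 - 37.379975*k^6 + 60.166536*k^5 - 74.766408*k^4 + 74.436285*k^3 - 55.137732*k^2 + 29.890692*k - 10.793861)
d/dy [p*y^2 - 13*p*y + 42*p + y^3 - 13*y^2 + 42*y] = 2*p*y - 13*p + 3*y^2 - 26*y + 42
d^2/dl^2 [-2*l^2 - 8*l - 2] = -4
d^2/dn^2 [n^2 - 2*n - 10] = 2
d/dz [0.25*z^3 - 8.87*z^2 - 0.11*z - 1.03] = 0.75*z^2 - 17.74*z - 0.11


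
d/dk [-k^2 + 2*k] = 2 - 2*k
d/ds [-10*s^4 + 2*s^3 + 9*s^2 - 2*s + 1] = -40*s^3 + 6*s^2 + 18*s - 2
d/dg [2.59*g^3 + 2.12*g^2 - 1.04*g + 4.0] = 7.77*g^2 + 4.24*g - 1.04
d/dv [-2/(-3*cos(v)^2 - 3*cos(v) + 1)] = 6*(2*cos(v) + 1)*sin(v)/(3*cos(v)^2 + 3*cos(v) - 1)^2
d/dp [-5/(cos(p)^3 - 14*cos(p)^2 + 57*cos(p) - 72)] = 5*(19 - 3*cos(p))*sin(p)/((cos(p) - 8)^2*(cos(p) - 3)^3)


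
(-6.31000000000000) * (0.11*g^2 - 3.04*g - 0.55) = -0.6941*g^2 + 19.1824*g + 3.4705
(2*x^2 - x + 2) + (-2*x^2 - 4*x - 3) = -5*x - 1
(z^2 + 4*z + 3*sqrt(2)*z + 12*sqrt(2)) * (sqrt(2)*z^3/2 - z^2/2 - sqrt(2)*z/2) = sqrt(2)*z^5/2 + 5*z^4/2 + 2*sqrt(2)*z^4 - 2*sqrt(2)*z^3 + 10*z^3 - 8*sqrt(2)*z^2 - 3*z^2 - 12*z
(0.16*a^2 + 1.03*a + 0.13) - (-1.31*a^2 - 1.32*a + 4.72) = 1.47*a^2 + 2.35*a - 4.59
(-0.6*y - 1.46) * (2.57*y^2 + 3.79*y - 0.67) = -1.542*y^3 - 6.0262*y^2 - 5.1314*y + 0.9782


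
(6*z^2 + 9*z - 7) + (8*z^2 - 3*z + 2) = 14*z^2 + 6*z - 5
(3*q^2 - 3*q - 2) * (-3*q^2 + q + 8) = -9*q^4 + 12*q^3 + 27*q^2 - 26*q - 16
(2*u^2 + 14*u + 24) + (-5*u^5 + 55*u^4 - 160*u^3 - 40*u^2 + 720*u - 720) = -5*u^5 + 55*u^4 - 160*u^3 - 38*u^2 + 734*u - 696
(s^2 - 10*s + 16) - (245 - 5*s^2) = 6*s^2 - 10*s - 229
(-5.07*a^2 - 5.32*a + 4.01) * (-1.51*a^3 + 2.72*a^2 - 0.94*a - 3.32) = 7.6557*a^5 - 5.7572*a^4 - 15.7597*a^3 + 32.7404*a^2 + 13.893*a - 13.3132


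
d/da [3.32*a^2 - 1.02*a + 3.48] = 6.64*a - 1.02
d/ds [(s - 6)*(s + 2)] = 2*s - 4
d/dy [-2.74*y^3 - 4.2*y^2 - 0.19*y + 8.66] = -8.22*y^2 - 8.4*y - 0.19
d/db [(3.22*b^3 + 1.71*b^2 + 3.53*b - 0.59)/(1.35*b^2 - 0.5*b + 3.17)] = (4.347*b^4 - 3.22*b^3 + 25.0017*b^2 + 12.4344*b + 10.8951)/(1.8225*b^4 - 1.35*b^3 + 8.809*b^2 - 3.17*b + 10.0489)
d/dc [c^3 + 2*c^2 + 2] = c*(3*c + 4)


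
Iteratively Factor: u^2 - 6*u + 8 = (u - 4)*(u - 2)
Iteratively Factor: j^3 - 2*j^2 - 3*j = (j)*(j^2 - 2*j - 3) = j*(j + 1)*(j - 3)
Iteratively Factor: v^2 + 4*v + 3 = (v + 3)*(v + 1)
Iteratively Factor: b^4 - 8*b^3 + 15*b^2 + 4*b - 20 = (b + 1)*(b^3 - 9*b^2 + 24*b - 20) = (b - 2)*(b + 1)*(b^2 - 7*b + 10) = (b - 2)^2*(b + 1)*(b - 5)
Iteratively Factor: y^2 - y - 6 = (y - 3)*(y + 2)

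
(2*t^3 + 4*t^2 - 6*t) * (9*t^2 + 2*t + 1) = 18*t^5 + 40*t^4 - 44*t^3 - 8*t^2 - 6*t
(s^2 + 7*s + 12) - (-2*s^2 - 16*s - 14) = 3*s^2 + 23*s + 26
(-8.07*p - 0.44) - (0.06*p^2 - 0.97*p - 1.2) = -0.06*p^2 - 7.1*p + 0.76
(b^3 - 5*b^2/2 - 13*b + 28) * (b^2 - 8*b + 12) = b^5 - 21*b^4/2 + 19*b^3 + 102*b^2 - 380*b + 336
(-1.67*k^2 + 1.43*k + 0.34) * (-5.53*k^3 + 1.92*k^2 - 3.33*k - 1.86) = 9.2351*k^5 - 11.1143*k^4 + 6.4265*k^3 - 1.0029*k^2 - 3.792*k - 0.6324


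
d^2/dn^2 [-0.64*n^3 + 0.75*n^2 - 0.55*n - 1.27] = 1.5 - 3.84*n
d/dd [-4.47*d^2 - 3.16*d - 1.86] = -8.94*d - 3.16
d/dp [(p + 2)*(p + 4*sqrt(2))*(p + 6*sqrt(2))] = 3*p^2 + 4*p + 20*sqrt(2)*p + 20*sqrt(2) + 48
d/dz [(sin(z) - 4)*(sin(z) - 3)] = (2*sin(z) - 7)*cos(z)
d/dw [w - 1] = 1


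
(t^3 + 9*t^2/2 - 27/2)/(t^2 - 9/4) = 2*(t^2 + 6*t + 9)/(2*t + 3)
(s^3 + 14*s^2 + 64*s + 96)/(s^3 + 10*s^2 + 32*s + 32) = (s + 6)/(s + 2)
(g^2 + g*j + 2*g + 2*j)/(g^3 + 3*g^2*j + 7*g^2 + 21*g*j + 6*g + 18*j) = (g^2 + g*j + 2*g + 2*j)/(g^3 + 3*g^2*j + 7*g^2 + 21*g*j + 6*g + 18*j)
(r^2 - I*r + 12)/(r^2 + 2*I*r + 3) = (r - 4*I)/(r - I)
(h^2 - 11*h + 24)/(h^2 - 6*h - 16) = (h - 3)/(h + 2)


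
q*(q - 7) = q^2 - 7*q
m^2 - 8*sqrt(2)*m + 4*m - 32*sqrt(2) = (m + 4)*(m - 8*sqrt(2))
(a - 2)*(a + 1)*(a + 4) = a^3 + 3*a^2 - 6*a - 8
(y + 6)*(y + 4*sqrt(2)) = y^2 + 4*sqrt(2)*y + 6*y + 24*sqrt(2)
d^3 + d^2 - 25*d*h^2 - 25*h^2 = (d + 1)*(d - 5*h)*(d + 5*h)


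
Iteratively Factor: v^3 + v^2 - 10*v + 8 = (v + 4)*(v^2 - 3*v + 2) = (v - 2)*(v + 4)*(v - 1)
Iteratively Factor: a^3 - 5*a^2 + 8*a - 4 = (a - 2)*(a^2 - 3*a + 2) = (a - 2)*(a - 1)*(a - 2)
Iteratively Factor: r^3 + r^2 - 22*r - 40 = (r + 4)*(r^2 - 3*r - 10) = (r + 2)*(r + 4)*(r - 5)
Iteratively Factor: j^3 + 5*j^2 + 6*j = (j)*(j^2 + 5*j + 6) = j*(j + 3)*(j + 2)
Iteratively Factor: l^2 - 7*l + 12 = (l - 4)*(l - 3)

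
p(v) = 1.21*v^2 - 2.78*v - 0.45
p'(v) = 2.42*v - 2.78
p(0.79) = -1.89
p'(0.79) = -0.87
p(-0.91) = 3.08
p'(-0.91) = -4.98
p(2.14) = -0.86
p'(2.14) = 2.40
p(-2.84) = 17.20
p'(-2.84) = -9.65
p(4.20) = 9.22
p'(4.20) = 7.38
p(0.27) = -1.11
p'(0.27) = -2.13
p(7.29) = 43.59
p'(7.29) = 14.86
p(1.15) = -2.05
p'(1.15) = 0.00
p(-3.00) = 18.78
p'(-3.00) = -10.04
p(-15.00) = 313.50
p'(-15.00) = -39.08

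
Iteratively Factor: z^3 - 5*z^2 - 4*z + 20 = (z - 5)*(z^2 - 4) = (z - 5)*(z + 2)*(z - 2)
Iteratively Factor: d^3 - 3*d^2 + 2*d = (d - 2)*(d^2 - d) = (d - 2)*(d - 1)*(d)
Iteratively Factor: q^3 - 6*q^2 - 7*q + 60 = (q - 4)*(q^2 - 2*q - 15) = (q - 5)*(q - 4)*(q + 3)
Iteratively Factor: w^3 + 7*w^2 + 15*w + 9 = (w + 3)*(w^2 + 4*w + 3) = (w + 1)*(w + 3)*(w + 3)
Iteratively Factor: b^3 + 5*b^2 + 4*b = (b + 4)*(b^2 + b) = b*(b + 4)*(b + 1)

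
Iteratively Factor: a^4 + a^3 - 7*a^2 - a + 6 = (a - 2)*(a^3 + 3*a^2 - a - 3) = (a - 2)*(a + 3)*(a^2 - 1) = (a - 2)*(a - 1)*(a + 3)*(a + 1)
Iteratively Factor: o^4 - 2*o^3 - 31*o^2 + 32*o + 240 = (o - 4)*(o^3 + 2*o^2 - 23*o - 60) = (o - 4)*(o + 3)*(o^2 - o - 20) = (o - 4)*(o + 3)*(o + 4)*(o - 5)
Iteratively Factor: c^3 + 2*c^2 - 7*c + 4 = (c + 4)*(c^2 - 2*c + 1) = (c - 1)*(c + 4)*(c - 1)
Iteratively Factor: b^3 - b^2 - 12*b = (b - 4)*(b^2 + 3*b) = b*(b - 4)*(b + 3)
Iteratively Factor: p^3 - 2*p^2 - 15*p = (p + 3)*(p^2 - 5*p) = (p - 5)*(p + 3)*(p)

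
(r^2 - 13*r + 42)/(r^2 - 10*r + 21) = (r - 6)/(r - 3)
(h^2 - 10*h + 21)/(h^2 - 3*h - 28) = (h - 3)/(h + 4)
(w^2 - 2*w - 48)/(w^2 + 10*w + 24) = (w - 8)/(w + 4)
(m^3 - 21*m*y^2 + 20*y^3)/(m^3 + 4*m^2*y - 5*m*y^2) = (m - 4*y)/m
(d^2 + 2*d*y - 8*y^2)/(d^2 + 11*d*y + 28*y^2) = (d - 2*y)/(d + 7*y)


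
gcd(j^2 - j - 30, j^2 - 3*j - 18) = j - 6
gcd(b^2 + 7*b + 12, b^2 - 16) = b + 4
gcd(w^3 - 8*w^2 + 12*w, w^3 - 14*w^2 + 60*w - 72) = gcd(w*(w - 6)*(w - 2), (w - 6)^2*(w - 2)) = w^2 - 8*w + 12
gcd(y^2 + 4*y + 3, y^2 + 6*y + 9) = y + 3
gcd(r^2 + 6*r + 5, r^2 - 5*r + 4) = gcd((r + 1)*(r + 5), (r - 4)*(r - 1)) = 1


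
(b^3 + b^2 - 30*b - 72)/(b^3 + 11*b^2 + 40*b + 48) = (b - 6)/(b + 4)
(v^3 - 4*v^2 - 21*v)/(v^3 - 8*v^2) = (v^2 - 4*v - 21)/(v*(v - 8))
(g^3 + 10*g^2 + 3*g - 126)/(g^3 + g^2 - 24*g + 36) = (g + 7)/(g - 2)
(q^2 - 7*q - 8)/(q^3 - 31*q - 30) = (q - 8)/(q^2 - q - 30)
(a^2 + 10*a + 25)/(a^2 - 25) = (a + 5)/(a - 5)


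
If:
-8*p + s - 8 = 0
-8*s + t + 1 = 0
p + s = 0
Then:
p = -8/9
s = 8/9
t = 55/9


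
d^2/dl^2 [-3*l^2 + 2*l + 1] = -6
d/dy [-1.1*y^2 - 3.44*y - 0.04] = -2.2*y - 3.44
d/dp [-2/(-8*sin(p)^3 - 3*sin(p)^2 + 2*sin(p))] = 4*(-12*cos(p) - 3/tan(p) + cos(p)/sin(p)^2)/(8*sin(p)^2 + 3*sin(p) - 2)^2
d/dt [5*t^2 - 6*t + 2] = 10*t - 6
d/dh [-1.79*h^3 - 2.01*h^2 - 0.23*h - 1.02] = -5.37*h^2 - 4.02*h - 0.23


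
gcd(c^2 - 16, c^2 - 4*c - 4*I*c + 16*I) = c - 4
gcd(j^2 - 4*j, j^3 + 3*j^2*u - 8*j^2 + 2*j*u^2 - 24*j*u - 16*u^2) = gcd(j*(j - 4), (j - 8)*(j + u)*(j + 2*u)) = 1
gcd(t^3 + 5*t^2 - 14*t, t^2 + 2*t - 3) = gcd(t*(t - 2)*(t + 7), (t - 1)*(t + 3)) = 1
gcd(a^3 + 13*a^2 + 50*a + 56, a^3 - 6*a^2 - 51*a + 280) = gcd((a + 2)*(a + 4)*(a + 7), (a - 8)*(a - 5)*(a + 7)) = a + 7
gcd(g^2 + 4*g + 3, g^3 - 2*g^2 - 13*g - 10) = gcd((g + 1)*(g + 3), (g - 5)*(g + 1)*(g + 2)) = g + 1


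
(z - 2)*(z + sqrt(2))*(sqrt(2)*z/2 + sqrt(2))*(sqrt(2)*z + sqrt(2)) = z^4 + z^3 + sqrt(2)*z^3 - 4*z^2 + sqrt(2)*z^2 - 4*sqrt(2)*z - 4*z - 4*sqrt(2)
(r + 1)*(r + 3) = r^2 + 4*r + 3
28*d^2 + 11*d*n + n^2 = (4*d + n)*(7*d + n)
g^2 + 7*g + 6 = (g + 1)*(g + 6)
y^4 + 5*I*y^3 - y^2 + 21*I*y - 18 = (y - 2*I)*(y + I)*(y + 3*I)^2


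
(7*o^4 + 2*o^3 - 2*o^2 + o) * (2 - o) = -7*o^5 + 12*o^4 + 6*o^3 - 5*o^2 + 2*o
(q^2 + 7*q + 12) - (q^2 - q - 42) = 8*q + 54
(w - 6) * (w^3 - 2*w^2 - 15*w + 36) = w^4 - 8*w^3 - 3*w^2 + 126*w - 216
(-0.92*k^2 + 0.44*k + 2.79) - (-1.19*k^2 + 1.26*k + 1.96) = 0.27*k^2 - 0.82*k + 0.83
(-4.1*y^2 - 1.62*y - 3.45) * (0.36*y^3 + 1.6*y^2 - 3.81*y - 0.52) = -1.476*y^5 - 7.1432*y^4 + 11.787*y^3 + 2.7842*y^2 + 13.9869*y + 1.794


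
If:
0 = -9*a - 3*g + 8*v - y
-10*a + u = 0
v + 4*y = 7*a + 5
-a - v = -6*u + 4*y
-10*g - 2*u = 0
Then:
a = 5/52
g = -5/26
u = 25/26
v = 355/1716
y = 2345/1716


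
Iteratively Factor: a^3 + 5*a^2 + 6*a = (a)*(a^2 + 5*a + 6) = a*(a + 2)*(a + 3)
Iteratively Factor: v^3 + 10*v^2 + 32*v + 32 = (v + 2)*(v^2 + 8*v + 16) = (v + 2)*(v + 4)*(v + 4)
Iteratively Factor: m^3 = (m)*(m^2) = m^2*(m)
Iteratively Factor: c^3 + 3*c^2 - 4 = (c + 2)*(c^2 + c - 2) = (c - 1)*(c + 2)*(c + 2)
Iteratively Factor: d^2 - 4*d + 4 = (d - 2)*(d - 2)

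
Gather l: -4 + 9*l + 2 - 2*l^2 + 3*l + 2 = -2*l^2 + 12*l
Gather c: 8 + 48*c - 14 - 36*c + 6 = 12*c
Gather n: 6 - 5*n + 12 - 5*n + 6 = 24 - 10*n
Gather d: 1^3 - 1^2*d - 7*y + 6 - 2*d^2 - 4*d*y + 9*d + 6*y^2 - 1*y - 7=-2*d^2 + d*(8 - 4*y) + 6*y^2 - 8*y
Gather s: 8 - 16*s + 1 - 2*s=9 - 18*s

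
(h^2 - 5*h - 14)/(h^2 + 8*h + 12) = (h - 7)/(h + 6)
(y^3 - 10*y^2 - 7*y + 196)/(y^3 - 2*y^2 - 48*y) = (-y^3 + 10*y^2 + 7*y - 196)/(y*(-y^2 + 2*y + 48))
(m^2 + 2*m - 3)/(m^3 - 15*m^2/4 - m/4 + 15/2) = 4*(m^2 + 2*m - 3)/(4*m^3 - 15*m^2 - m + 30)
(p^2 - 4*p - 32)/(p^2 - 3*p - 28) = (p - 8)/(p - 7)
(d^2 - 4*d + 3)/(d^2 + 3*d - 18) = (d - 1)/(d + 6)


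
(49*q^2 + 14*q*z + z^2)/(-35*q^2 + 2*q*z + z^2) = (7*q + z)/(-5*q + z)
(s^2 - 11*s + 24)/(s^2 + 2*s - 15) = (s - 8)/(s + 5)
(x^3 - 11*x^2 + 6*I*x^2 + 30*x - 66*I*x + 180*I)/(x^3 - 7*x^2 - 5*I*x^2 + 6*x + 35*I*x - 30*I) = (x^2 + x*(-5 + 6*I) - 30*I)/(x^2 - x*(1 + 5*I) + 5*I)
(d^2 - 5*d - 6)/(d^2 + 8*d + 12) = (d^2 - 5*d - 6)/(d^2 + 8*d + 12)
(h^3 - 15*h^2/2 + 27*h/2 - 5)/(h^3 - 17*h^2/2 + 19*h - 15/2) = (h - 2)/(h - 3)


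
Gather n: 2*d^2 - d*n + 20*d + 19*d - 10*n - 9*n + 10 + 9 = 2*d^2 + 39*d + n*(-d - 19) + 19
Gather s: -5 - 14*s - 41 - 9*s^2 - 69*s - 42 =-9*s^2 - 83*s - 88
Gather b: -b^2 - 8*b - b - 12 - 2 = -b^2 - 9*b - 14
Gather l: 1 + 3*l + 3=3*l + 4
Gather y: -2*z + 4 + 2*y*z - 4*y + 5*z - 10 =y*(2*z - 4) + 3*z - 6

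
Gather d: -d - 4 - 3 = -d - 7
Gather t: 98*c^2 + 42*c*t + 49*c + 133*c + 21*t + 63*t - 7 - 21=98*c^2 + 182*c + t*(42*c + 84) - 28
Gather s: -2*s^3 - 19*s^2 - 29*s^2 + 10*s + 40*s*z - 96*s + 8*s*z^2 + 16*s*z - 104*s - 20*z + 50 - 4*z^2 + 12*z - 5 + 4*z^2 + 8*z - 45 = -2*s^3 - 48*s^2 + s*(8*z^2 + 56*z - 190)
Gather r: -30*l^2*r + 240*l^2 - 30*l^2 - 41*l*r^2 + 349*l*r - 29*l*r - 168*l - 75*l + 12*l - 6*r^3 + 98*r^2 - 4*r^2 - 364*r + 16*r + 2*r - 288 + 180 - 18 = 210*l^2 - 231*l - 6*r^3 + r^2*(94 - 41*l) + r*(-30*l^2 + 320*l - 346) - 126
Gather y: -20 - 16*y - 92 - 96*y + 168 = 56 - 112*y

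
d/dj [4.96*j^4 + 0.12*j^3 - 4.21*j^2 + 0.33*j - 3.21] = 19.84*j^3 + 0.36*j^2 - 8.42*j + 0.33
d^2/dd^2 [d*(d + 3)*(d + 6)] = 6*d + 18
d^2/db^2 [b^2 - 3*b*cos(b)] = 3*b*cos(b) + 6*sin(b) + 2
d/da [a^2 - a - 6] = 2*a - 1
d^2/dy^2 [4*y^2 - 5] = 8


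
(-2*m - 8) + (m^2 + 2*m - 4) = m^2 - 12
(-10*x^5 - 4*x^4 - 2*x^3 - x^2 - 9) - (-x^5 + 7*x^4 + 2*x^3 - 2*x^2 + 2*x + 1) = -9*x^5 - 11*x^4 - 4*x^3 + x^2 - 2*x - 10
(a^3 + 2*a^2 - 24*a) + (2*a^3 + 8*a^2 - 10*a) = 3*a^3 + 10*a^2 - 34*a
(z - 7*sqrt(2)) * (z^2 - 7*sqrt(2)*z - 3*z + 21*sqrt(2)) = z^3 - 14*sqrt(2)*z^2 - 3*z^2 + 42*sqrt(2)*z + 98*z - 294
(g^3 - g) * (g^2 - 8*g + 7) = g^5 - 8*g^4 + 6*g^3 + 8*g^2 - 7*g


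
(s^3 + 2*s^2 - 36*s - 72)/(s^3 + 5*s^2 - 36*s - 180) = (s + 2)/(s + 5)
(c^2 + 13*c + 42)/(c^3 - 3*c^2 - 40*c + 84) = (c + 7)/(c^2 - 9*c + 14)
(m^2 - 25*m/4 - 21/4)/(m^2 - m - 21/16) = 4*(m - 7)/(4*m - 7)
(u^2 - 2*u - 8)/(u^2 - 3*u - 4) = (u + 2)/(u + 1)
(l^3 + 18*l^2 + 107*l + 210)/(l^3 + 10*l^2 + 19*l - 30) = (l + 7)/(l - 1)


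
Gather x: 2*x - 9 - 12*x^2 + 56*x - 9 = -12*x^2 + 58*x - 18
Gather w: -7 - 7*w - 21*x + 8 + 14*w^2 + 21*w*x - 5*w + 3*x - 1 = 14*w^2 + w*(21*x - 12) - 18*x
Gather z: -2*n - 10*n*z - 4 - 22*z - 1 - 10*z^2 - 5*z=-2*n - 10*z^2 + z*(-10*n - 27) - 5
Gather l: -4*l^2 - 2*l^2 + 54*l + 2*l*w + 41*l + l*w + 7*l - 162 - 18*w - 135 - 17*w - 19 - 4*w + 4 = -6*l^2 + l*(3*w + 102) - 39*w - 312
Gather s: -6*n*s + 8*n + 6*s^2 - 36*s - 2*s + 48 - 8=8*n + 6*s^2 + s*(-6*n - 38) + 40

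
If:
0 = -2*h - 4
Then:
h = -2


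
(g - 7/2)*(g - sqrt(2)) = g^2 - 7*g/2 - sqrt(2)*g + 7*sqrt(2)/2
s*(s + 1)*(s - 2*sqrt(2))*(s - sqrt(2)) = s^4 - 3*sqrt(2)*s^3 + s^3 - 3*sqrt(2)*s^2 + 4*s^2 + 4*s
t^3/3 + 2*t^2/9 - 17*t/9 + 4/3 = (t/3 + 1)*(t - 4/3)*(t - 1)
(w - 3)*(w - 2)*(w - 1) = w^3 - 6*w^2 + 11*w - 6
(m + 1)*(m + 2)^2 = m^3 + 5*m^2 + 8*m + 4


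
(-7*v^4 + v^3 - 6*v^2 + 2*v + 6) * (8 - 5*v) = 35*v^5 - 61*v^4 + 38*v^3 - 58*v^2 - 14*v + 48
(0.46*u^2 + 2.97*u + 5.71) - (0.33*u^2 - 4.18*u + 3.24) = 0.13*u^2 + 7.15*u + 2.47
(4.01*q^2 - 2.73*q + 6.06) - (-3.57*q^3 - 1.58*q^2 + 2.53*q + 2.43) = 3.57*q^3 + 5.59*q^2 - 5.26*q + 3.63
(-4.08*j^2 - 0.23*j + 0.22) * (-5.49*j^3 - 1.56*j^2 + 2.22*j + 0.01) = 22.3992*j^5 + 7.6275*j^4 - 9.9066*j^3 - 0.8946*j^2 + 0.4861*j + 0.0022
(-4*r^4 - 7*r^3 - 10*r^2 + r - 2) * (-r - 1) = 4*r^5 + 11*r^4 + 17*r^3 + 9*r^2 + r + 2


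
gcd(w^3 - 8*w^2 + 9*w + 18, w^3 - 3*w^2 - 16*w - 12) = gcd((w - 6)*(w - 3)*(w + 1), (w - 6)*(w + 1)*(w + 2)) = w^2 - 5*w - 6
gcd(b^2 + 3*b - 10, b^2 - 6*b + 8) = b - 2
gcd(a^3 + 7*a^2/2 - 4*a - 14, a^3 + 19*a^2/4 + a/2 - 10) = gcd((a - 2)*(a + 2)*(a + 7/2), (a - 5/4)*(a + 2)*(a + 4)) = a + 2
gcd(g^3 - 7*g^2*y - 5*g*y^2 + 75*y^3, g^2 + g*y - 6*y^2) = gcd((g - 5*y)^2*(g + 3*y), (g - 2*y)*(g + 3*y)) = g + 3*y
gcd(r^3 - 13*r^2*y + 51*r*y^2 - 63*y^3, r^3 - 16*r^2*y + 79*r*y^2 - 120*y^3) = -r + 3*y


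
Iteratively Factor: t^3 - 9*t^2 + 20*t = (t - 4)*(t^2 - 5*t) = (t - 5)*(t - 4)*(t)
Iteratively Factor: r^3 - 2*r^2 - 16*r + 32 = (r - 4)*(r^2 + 2*r - 8) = (r - 4)*(r - 2)*(r + 4)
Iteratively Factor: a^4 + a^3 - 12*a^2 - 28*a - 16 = (a - 4)*(a^3 + 5*a^2 + 8*a + 4) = (a - 4)*(a + 2)*(a^2 + 3*a + 2) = (a - 4)*(a + 1)*(a + 2)*(a + 2)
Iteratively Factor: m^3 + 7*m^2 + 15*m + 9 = (m + 3)*(m^2 + 4*m + 3) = (m + 1)*(m + 3)*(m + 3)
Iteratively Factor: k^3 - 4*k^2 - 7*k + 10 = (k - 5)*(k^2 + k - 2) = (k - 5)*(k - 1)*(k + 2)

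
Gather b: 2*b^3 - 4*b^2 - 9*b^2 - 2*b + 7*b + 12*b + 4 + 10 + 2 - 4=2*b^3 - 13*b^2 + 17*b + 12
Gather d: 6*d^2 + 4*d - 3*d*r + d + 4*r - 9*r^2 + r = 6*d^2 + d*(5 - 3*r) - 9*r^2 + 5*r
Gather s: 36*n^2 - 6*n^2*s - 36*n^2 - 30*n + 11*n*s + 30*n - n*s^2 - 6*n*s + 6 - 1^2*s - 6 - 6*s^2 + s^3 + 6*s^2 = -n*s^2 + s^3 + s*(-6*n^2 + 5*n - 1)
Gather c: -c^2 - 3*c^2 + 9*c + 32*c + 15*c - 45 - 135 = -4*c^2 + 56*c - 180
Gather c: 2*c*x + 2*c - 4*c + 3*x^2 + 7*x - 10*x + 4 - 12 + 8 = c*(2*x - 2) + 3*x^2 - 3*x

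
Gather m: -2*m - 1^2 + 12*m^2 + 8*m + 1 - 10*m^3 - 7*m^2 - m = -10*m^3 + 5*m^2 + 5*m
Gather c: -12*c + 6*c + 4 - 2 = 2 - 6*c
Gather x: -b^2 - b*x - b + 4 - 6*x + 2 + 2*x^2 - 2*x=-b^2 - b + 2*x^2 + x*(-b - 8) + 6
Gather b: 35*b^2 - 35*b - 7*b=35*b^2 - 42*b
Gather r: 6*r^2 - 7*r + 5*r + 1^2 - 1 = 6*r^2 - 2*r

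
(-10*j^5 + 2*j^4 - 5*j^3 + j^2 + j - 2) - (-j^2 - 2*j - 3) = -10*j^5 + 2*j^4 - 5*j^3 + 2*j^2 + 3*j + 1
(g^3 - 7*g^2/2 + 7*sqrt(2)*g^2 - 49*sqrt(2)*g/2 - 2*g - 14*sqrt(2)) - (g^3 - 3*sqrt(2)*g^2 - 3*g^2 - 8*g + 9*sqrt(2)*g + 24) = -g^2/2 + 10*sqrt(2)*g^2 - 67*sqrt(2)*g/2 + 6*g - 24 - 14*sqrt(2)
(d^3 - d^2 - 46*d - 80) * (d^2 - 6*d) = d^5 - 7*d^4 - 40*d^3 + 196*d^2 + 480*d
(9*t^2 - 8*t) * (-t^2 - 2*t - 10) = -9*t^4 - 10*t^3 - 74*t^2 + 80*t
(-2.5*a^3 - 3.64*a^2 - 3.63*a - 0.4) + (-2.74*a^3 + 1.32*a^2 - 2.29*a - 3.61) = -5.24*a^3 - 2.32*a^2 - 5.92*a - 4.01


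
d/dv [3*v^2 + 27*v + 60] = 6*v + 27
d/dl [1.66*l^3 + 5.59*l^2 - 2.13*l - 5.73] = 4.98*l^2 + 11.18*l - 2.13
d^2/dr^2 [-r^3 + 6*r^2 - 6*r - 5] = 12 - 6*r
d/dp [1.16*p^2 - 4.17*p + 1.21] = 2.32*p - 4.17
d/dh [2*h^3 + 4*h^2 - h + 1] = 6*h^2 + 8*h - 1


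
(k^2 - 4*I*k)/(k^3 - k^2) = (k - 4*I)/(k*(k - 1))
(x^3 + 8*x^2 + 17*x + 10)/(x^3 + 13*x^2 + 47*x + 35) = (x + 2)/(x + 7)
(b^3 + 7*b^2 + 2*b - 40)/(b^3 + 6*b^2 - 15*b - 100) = (b^2 + 2*b - 8)/(b^2 + b - 20)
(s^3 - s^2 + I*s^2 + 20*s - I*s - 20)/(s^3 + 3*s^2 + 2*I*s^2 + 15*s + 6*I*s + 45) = (s^2 - s*(1 + 4*I) + 4*I)/(s^2 + 3*s*(1 - I) - 9*I)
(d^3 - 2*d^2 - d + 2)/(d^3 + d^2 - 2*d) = (d^2 - d - 2)/(d*(d + 2))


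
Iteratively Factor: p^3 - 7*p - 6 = (p - 3)*(p^2 + 3*p + 2) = (p - 3)*(p + 1)*(p + 2)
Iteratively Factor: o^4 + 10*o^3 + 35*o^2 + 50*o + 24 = (o + 3)*(o^3 + 7*o^2 + 14*o + 8) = (o + 1)*(o + 3)*(o^2 + 6*o + 8) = (o + 1)*(o + 2)*(o + 3)*(o + 4)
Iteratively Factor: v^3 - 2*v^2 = (v)*(v^2 - 2*v) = v^2*(v - 2)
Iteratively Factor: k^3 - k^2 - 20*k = (k - 5)*(k^2 + 4*k) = (k - 5)*(k + 4)*(k)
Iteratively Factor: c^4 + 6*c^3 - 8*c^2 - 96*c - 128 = (c + 4)*(c^3 + 2*c^2 - 16*c - 32) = (c - 4)*(c + 4)*(c^2 + 6*c + 8) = (c - 4)*(c + 4)^2*(c + 2)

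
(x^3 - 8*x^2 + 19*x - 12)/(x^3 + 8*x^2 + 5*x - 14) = (x^2 - 7*x + 12)/(x^2 + 9*x + 14)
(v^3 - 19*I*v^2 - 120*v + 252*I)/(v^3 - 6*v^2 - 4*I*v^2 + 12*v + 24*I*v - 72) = (v^2 - 13*I*v - 42)/(v^2 + 2*v*(-3 + I) - 12*I)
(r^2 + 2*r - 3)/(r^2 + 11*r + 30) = (r^2 + 2*r - 3)/(r^2 + 11*r + 30)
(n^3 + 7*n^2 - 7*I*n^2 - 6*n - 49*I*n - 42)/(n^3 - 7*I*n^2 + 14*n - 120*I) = (n^2 + n*(7 - I) - 7*I)/(n^2 - I*n + 20)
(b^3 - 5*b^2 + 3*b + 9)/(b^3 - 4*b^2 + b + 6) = (b - 3)/(b - 2)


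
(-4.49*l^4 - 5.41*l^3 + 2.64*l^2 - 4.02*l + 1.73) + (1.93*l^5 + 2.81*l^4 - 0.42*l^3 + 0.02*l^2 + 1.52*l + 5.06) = 1.93*l^5 - 1.68*l^4 - 5.83*l^3 + 2.66*l^2 - 2.5*l + 6.79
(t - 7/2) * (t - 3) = t^2 - 13*t/2 + 21/2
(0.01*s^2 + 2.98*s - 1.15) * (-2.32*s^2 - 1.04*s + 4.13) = -0.0232*s^4 - 6.924*s^3 - 0.3899*s^2 + 13.5034*s - 4.7495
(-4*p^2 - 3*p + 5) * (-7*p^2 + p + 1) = 28*p^4 + 17*p^3 - 42*p^2 + 2*p + 5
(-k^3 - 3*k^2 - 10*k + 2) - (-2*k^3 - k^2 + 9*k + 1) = k^3 - 2*k^2 - 19*k + 1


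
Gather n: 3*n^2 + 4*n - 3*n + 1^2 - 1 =3*n^2 + n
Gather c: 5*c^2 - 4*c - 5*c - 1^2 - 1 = 5*c^2 - 9*c - 2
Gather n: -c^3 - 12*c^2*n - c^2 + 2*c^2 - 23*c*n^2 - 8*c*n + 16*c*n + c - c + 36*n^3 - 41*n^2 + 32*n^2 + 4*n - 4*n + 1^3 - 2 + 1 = -c^3 + c^2 + 36*n^3 + n^2*(-23*c - 9) + n*(-12*c^2 + 8*c)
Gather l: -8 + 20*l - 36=20*l - 44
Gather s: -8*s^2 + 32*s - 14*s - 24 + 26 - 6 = -8*s^2 + 18*s - 4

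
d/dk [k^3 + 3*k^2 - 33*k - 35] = 3*k^2 + 6*k - 33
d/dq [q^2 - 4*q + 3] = 2*q - 4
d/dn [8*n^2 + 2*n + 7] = 16*n + 2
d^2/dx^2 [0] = 0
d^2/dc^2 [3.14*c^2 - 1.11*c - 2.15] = 6.28000000000000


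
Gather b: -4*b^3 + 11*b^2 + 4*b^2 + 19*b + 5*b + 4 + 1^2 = -4*b^3 + 15*b^2 + 24*b + 5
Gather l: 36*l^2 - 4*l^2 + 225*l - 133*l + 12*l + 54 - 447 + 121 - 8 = 32*l^2 + 104*l - 280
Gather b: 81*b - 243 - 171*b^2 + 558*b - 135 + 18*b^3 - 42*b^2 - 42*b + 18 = 18*b^3 - 213*b^2 + 597*b - 360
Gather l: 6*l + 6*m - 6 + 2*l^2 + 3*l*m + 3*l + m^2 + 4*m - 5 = 2*l^2 + l*(3*m + 9) + m^2 + 10*m - 11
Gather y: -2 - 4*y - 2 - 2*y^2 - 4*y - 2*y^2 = -4*y^2 - 8*y - 4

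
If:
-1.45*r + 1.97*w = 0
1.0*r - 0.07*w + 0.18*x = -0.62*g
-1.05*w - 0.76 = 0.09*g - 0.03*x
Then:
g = 1.83048138337297 - 0.425510934086119*x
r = 0.0883698447379106*x - 1.19654801265815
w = 0.0650437943502388*x - 0.880707928098636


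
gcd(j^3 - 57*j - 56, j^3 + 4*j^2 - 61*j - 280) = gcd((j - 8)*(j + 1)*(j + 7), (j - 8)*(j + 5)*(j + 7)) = j^2 - j - 56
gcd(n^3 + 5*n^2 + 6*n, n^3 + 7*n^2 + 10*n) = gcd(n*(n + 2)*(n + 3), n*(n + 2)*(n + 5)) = n^2 + 2*n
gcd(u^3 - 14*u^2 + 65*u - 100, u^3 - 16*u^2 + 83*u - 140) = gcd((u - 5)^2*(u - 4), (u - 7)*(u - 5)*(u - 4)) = u^2 - 9*u + 20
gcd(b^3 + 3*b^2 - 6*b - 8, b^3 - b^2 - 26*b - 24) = b^2 + 5*b + 4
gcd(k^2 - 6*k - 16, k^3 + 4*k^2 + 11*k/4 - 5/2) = k + 2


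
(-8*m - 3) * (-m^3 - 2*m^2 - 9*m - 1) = 8*m^4 + 19*m^3 + 78*m^2 + 35*m + 3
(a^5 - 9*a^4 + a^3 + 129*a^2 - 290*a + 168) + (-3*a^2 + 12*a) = a^5 - 9*a^4 + a^3 + 126*a^2 - 278*a + 168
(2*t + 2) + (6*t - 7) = 8*t - 5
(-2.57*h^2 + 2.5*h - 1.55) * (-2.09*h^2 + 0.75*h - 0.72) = 5.3713*h^4 - 7.1525*h^3 + 6.9649*h^2 - 2.9625*h + 1.116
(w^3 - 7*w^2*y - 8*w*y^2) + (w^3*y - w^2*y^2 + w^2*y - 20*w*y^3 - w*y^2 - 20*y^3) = w^3*y + w^3 - w^2*y^2 - 6*w^2*y - 20*w*y^3 - 9*w*y^2 - 20*y^3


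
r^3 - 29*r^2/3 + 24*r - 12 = (r - 6)*(r - 3)*(r - 2/3)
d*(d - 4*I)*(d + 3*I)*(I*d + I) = I*d^4 + d^3 + I*d^3 + d^2 + 12*I*d^2 + 12*I*d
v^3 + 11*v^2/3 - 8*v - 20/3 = (v - 2)*(v + 2/3)*(v + 5)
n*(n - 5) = n^2 - 5*n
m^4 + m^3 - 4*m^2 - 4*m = m*(m - 2)*(m + 1)*(m + 2)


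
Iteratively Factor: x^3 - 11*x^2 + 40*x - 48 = (x - 4)*(x^2 - 7*x + 12) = (x - 4)*(x - 3)*(x - 4)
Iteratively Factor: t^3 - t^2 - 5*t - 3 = (t + 1)*(t^2 - 2*t - 3) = (t - 3)*(t + 1)*(t + 1)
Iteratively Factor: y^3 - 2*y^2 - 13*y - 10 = (y + 2)*(y^2 - 4*y - 5) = (y + 1)*(y + 2)*(y - 5)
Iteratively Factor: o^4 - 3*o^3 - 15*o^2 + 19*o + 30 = (o - 2)*(o^3 - o^2 - 17*o - 15) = (o - 2)*(o + 1)*(o^2 - 2*o - 15) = (o - 5)*(o - 2)*(o + 1)*(o + 3)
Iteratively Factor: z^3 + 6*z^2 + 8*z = (z + 4)*(z^2 + 2*z) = z*(z + 4)*(z + 2)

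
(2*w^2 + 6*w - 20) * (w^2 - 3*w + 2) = 2*w^4 - 34*w^2 + 72*w - 40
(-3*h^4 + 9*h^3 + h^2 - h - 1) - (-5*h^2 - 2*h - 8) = -3*h^4 + 9*h^3 + 6*h^2 + h + 7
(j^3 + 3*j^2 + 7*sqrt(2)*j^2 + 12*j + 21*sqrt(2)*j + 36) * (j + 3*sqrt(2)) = j^4 + 3*j^3 + 10*sqrt(2)*j^3 + 30*sqrt(2)*j^2 + 54*j^2 + 36*sqrt(2)*j + 162*j + 108*sqrt(2)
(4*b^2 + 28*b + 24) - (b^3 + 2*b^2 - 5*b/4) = -b^3 + 2*b^2 + 117*b/4 + 24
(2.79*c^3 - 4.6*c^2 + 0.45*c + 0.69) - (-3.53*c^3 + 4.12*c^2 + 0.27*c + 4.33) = 6.32*c^3 - 8.72*c^2 + 0.18*c - 3.64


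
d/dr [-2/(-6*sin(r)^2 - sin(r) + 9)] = -2*(12*sin(r) + 1)*cos(r)/(6*sin(r)^2 + sin(r) - 9)^2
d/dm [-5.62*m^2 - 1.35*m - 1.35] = -11.24*m - 1.35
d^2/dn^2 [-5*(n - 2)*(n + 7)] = -10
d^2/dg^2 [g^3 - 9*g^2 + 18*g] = 6*g - 18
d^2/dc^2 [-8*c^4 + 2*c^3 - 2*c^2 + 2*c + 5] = -96*c^2 + 12*c - 4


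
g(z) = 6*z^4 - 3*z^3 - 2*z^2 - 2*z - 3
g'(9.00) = 16729.00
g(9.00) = 36996.00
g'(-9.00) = -18191.00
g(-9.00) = 41406.00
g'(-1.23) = -55.36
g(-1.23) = 15.75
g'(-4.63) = -2558.48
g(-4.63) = 3018.39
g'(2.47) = 294.87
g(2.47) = 157.98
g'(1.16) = 18.71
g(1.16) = -1.83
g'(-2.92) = -664.59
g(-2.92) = 496.68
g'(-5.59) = -4453.12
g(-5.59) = 6328.38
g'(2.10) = 172.17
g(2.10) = 72.89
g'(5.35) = 3394.13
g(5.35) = 4385.15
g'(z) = 24*z^3 - 9*z^2 - 4*z - 2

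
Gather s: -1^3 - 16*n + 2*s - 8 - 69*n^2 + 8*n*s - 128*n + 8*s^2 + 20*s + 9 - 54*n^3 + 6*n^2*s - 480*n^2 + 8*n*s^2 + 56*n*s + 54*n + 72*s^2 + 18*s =-54*n^3 - 549*n^2 - 90*n + s^2*(8*n + 80) + s*(6*n^2 + 64*n + 40)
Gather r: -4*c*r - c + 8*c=-4*c*r + 7*c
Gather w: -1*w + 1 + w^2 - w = w^2 - 2*w + 1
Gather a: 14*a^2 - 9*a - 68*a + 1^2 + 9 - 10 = 14*a^2 - 77*a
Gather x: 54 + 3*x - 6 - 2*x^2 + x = -2*x^2 + 4*x + 48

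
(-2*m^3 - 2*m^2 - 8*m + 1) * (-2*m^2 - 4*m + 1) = 4*m^5 + 12*m^4 + 22*m^3 + 28*m^2 - 12*m + 1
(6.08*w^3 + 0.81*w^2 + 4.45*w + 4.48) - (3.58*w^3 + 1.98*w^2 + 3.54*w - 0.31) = 2.5*w^3 - 1.17*w^2 + 0.91*w + 4.79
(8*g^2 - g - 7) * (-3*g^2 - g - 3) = -24*g^4 - 5*g^3 - 2*g^2 + 10*g + 21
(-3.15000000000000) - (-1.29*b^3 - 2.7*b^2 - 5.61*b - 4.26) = 1.29*b^3 + 2.7*b^2 + 5.61*b + 1.11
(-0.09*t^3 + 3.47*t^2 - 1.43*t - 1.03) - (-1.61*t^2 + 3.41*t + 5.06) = -0.09*t^3 + 5.08*t^2 - 4.84*t - 6.09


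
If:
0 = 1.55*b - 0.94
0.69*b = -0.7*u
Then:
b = 0.61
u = -0.60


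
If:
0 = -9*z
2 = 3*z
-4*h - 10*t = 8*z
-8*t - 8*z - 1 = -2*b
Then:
No Solution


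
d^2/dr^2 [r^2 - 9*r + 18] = 2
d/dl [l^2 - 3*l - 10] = 2*l - 3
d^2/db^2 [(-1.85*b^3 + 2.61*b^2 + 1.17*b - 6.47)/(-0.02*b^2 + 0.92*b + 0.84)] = (3.096856*b^3 + 8.33052*b^2 + 6.999936*b + 9.294928)/(8.0e-6*b^6 - 0.001104*b^5 + 0.049776*b^4 - 0.685952*b^3 - 2.090592*b^2 - 1.947456*b - 0.592704)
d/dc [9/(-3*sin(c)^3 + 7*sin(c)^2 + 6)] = 9*(9*sin(c) - 14)*sin(c)*cos(c)/(-3*sin(c)^3 + 7*sin(c)^2 + 6)^2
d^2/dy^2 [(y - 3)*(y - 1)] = 2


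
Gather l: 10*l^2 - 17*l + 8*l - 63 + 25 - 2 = 10*l^2 - 9*l - 40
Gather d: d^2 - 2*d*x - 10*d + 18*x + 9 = d^2 + d*(-2*x - 10) + 18*x + 9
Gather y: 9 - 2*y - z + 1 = -2*y - z + 10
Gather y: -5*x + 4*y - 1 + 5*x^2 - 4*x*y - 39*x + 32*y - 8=5*x^2 - 44*x + y*(36 - 4*x) - 9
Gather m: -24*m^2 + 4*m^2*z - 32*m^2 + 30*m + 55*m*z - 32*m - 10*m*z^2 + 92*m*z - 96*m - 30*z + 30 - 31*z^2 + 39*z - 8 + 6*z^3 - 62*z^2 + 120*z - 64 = m^2*(4*z - 56) + m*(-10*z^2 + 147*z - 98) + 6*z^3 - 93*z^2 + 129*z - 42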